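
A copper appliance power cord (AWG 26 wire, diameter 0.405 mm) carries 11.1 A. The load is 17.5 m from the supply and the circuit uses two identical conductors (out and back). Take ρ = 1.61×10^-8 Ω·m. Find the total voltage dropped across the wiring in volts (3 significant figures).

A = π(0.405/2 mm)² = π(2.0250e-04 m)² = 1.288e-07 m²
Total conductor length (both ways) L = 2 × 17.5 = 35 m
R = ρL/A = (1.61×10^-8)(35)/(1.288e-07) = 4.374 Ω
V = IR = 11.1 × 4.374 = 48.6 V

48.6 V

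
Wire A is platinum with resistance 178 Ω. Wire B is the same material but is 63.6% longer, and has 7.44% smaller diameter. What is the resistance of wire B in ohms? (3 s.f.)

340 Ω

R ∝ L/d², so R_B/R_A = (1 + 63.6/100) × (1 − 7.44/100)⁻²
= 1.636 × 1.167 = 1.91
R_B = 1.91 × 178 = 340 Ω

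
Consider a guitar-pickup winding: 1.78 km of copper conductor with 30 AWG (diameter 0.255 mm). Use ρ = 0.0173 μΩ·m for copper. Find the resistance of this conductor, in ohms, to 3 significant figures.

ρ = 0.0173 μΩ·m = 1.73×10^-8 Ω·m
A = π(0.255/2 mm)² = π(1.2750e-04 m)² = 5.107e-08 m²
R = ρL/A = (1.73×10^-8)(1780 m)/(5.107e-08 m²) = 603 Ω

603 Ω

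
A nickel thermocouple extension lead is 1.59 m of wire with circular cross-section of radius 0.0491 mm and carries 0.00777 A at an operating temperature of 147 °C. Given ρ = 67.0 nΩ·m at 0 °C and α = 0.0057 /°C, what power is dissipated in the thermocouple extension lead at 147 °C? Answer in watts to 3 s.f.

ρ = 67.0 nΩ·m = 6.70×10^-8 Ω·m
A = πr² = π(4.9100e-05 m)² = 7.574e-09 m²
R₍0₎ = ρL/A = (6.70×10^-8)(1.59)/(7.574e-09) = 14.07 Ω
R₍147₎ = R₍0₎(1 + αΔT) = 14.07 × (1 + 0.0057×147) = 25.85 Ω
P = I²R = (0.00777)² × 25.85 = 0.00156 W

0.00156 W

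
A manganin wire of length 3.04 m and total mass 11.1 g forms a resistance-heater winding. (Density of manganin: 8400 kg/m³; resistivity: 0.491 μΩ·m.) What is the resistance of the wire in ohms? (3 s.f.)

ρ = 0.491 μΩ·m = 4.91×10^-7 Ω·m
A = m/(density·L) = 0.0111/(8400×3.04) = 4.3468e-07 m²
R = ρL/A = (4.91×10^-7)(3.04)/(4.3468e-07) = 3.43 Ω

3.43 Ω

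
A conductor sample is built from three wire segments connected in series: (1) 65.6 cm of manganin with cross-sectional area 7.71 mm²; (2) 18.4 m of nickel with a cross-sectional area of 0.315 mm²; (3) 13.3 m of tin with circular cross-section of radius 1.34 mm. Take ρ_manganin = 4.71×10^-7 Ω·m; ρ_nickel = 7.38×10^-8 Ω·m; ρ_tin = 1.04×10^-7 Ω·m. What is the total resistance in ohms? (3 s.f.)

4.60 Ω

Seg 1: A = 7.71 mm² = 7.710e-06 m²
R_1 = (4.71×10^-7)(0.656)/(7.710e-06) = 0.04007 Ω
Seg 2: A = 0.315 mm² = 3.150e-07 m²
R_2 = (7.38×10^-8)(18.4)/(3.150e-07) = 4.311 Ω
Seg 3: A = πr² = π(1.3400e-03 m)² = 5.641e-06 m²
R_3 = (1.04×10^-7)(13.3)/(5.641e-06) = 0.2452 Ω
R_total = R_1 + R_2 + R_3 = 4.60 Ω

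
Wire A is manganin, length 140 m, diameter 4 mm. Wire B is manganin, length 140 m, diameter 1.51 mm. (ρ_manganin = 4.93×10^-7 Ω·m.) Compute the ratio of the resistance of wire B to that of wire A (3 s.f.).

R ∝ ρL/d², so R_B/R_A = (d_A/d_B)²
= (4/1.51)² = 7.02

7.02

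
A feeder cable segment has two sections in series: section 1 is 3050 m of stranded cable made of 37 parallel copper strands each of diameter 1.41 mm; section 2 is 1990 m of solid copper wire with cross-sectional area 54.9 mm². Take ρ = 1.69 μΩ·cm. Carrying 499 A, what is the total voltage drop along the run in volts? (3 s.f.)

751 V

ρ = 1.69 μΩ·cm = 1.69×10^-8 Ω·m
Section 1: A_strand = π(7.0500e-04)² = 1.561e-06 m²; R₁ = ρL/(N·A_s) = (1.69×10^-8)(3050)/(37×1.561e-06) = 0.8922 Ω
Section 2: A = 54.9 mm² = 5.490e-05 m²
R₂ = (1.69×10^-8)(1990)/(5.490e-05) = 0.6126 Ω
R = R₁ + R₂ = 1.505 Ω
V = IR = 499 × 1.505 = 751 V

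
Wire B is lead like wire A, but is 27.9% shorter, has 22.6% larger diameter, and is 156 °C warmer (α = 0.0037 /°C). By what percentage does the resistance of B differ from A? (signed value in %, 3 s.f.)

-24.3%

R ∝ ρL/d² with ρ ∝ (1+αΔT), so R_B/R_A = (1 − 27.9/100) × (1 + 22.6/100)⁻² × (1 + 0.0037×156)
= 0.721 × 0.6653 × 1.577 = 0.7566
(R_B − R_A)/R_A = 0.7566 − 1 = -24.3%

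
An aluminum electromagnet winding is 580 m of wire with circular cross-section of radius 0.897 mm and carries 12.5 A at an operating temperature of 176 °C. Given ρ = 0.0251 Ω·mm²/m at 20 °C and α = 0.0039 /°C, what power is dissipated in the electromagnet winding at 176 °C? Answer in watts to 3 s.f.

1450 W

ρ = 0.0251 Ω·mm²/m = 2.51×10^-8 Ω·m
A = πr² = π(8.9700e-04 m)² = 2.528e-06 m²
R₍20₎ = ρL/A = (2.51×10^-8)(580)/(2.528e-06) = 5.759 Ω
R₍176₎ = R₍20₎(1 + αΔT) = 5.759 × (1 + 0.0039×156) = 9.263 Ω
P = I²R = (12.5)² × 9.263 = 1450 W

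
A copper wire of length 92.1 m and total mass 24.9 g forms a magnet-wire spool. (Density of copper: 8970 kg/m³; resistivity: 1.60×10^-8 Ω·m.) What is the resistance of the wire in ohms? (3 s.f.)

48.9 Ω

A = m/(density·L) = 0.0249/(8970×92.1) = 3.0140e-08 m²
R = ρL/A = (1.60×10^-8)(92.1)/(3.0140e-08) = 48.9 Ω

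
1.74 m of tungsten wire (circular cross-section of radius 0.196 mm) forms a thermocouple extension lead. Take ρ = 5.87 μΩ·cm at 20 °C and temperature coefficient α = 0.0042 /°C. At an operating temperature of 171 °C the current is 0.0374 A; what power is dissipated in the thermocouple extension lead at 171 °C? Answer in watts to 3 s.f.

0.00193 W

ρ = 5.87 μΩ·cm = 5.87×10^-8 Ω·m
A = πr² = π(1.9600e-04 m)² = 1.207e-07 m²
R₍20₎ = ρL/A = (5.87×10^-8)(1.74)/(1.207e-07) = 0.8463 Ω
R₍171₎ = R₍20₎(1 + αΔT) = 0.8463 × (1 + 0.0042×151) = 1.383 Ω
P = I²R = (0.0374)² × 1.383 = 0.00193 W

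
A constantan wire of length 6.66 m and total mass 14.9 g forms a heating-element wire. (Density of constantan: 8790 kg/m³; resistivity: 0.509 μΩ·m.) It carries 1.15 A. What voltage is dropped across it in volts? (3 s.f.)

ρ = 0.509 μΩ·m = 5.09×10^-7 Ω·m
A = m/(density·L) = 0.0149/(8790×6.66) = 2.5452e-07 m²
R = ρL/A = (5.09×10^-7)(6.66)/(2.5452e-07) = 13.32 Ω
V = IR = 1.15 × 13.32 = 15.3 V

15.3 V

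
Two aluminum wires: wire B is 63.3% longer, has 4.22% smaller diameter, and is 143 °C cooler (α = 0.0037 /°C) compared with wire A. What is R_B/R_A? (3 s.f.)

R ∝ ρL/d² with ρ ∝ (1+αΔT), so R_B/R_A = (1 + 63.3/100) × (1 − 4.22/100)⁻² × (1 − 0.0037×143)
= 1.633 × 1.09 × 0.4709 = 0.838

0.838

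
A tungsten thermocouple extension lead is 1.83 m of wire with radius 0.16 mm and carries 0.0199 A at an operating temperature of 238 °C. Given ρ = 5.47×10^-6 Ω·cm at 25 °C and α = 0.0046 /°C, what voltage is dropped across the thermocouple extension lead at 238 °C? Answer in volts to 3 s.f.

0.0490 V

ρ = 5.47×10^-6 Ω·cm = 5.47×10^-8 Ω·m
A = πr² = π(1.6000e-04 m)² = 8.042e-08 m²
R₍25₎ = ρL/A = (5.47×10^-8)(1.83)/(8.042e-08) = 1.245 Ω
R₍238₎ = R₍25₎(1 + αΔT) = 1.245 × (1 + 0.0046×213) = 2.464 Ω
V = IR = 0.0199 × 2.464 = 0.0490 V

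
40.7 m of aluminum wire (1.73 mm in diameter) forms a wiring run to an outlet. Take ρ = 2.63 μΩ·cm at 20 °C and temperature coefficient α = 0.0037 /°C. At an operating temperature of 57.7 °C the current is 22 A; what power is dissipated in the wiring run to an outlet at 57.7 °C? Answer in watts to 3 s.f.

ρ = 2.63 μΩ·cm = 2.63×10^-8 Ω·m
A = π(d/2)² = π(8.6500e-04 m)² = 2.351e-06 m²
R₍20₎ = ρL/A = (2.63×10^-8)(40.7)/(2.351e-06) = 0.4554 Ω
R₍57.7₎ = R₍20₎(1 + αΔT) = 0.4554 × (1 + 0.0037×37.7) = 0.5189 Ω
P = I²R = (22)² × 0.5189 = 251 W

251 W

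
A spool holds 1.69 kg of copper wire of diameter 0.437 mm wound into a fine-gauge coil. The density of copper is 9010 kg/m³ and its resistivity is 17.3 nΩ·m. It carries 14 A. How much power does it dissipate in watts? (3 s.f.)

ρ = 17.3 nΩ·m = 1.73×10^-8 Ω·m
A = π(d/2)² = π(2.1850e-04 m)² = 1.4999e-07 m²
L = m/(density·A) = 1.69/(9010×1.4999e-07) = 1251 m
R = ρL/A = (1.73×10^-8)(1251)/(1.4999e-07) = 144.2 Ω
P = I²R = (14)² × 144.2 = 28300 W

28300 W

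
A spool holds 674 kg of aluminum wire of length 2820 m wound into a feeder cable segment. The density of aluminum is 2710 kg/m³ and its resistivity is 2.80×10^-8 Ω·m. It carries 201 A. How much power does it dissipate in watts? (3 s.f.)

A = m/(density·L) = 674/(2710×2820) = 8.8194e-05 m²
R = ρL/A = (2.80×10^-8)(2820)/(8.8194e-05) = 0.8953 Ω
P = I²R = (201)² × 0.8953 = 36200 W

36200 W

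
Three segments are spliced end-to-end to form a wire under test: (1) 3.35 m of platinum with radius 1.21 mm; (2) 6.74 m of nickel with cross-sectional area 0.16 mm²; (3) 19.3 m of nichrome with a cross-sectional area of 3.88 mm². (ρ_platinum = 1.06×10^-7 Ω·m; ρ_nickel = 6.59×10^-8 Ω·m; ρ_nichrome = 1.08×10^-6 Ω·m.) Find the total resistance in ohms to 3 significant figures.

8.23 Ω

Seg 1: A = πr² = π(1.2100e-03 m)² = 4.600e-06 m²
R_1 = (1.06×10^-7)(3.35)/(4.600e-06) = 0.0772 Ω
Seg 2: A = 0.16 mm² = 1.600e-07 m²
R_2 = (6.59×10^-8)(6.74)/(1.600e-07) = 2.776 Ω
Seg 3: A = 3.88 mm² = 3.880e-06 m²
R_3 = (1.08×10^-6)(19.3)/(3.880e-06) = 5.372 Ω
R_total = R_1 + R_2 + R_3 = 8.23 Ω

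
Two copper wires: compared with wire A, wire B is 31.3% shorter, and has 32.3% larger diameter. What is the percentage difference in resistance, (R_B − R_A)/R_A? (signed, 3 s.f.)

R ∝ L/d², so R_B/R_A = (1 − 31.3/100) × (1 + 32.3/100)⁻²
= 0.687 × 0.5713 = 0.3925
(R_B − R_A)/R_A = 0.3925 − 1 = -60.8%

-60.8%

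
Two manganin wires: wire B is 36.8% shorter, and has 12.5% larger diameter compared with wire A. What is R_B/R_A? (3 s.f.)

0.499

R ∝ L/d², so R_B/R_A = (1 − 36.8/100) × (1 + 12.5/100)⁻²
= 0.632 × 0.7901 = 0.499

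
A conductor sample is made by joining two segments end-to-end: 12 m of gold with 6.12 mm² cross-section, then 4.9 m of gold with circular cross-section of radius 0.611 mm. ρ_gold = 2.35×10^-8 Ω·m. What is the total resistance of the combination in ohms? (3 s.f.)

0.144 Ω

Segment 1: A = 6.12 mm² = 6.120e-06 m²
R₁ = ρL/A = (2.35×10^-8)(12)/(6.120e-06) = 0.04608 Ω
Segment 2: A = πr² = π(6.1100e-04 m)² = 1.173e-06 m²
R₂ = (2.35×10^-8)(4.9)/(1.173e-06) = 0.09818 Ω
R = R₁ + R₂ = 0.144 Ω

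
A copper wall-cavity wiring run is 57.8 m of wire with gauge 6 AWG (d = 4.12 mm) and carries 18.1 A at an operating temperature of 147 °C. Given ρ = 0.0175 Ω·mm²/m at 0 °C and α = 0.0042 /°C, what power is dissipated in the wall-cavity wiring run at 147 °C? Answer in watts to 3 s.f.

ρ = 0.0175 Ω·mm²/m = 1.75×10^-8 Ω·m
A = π(4.12/2 mm)² = π(2.0600e-03 m)² = 1.333e-05 m²
R₍0₎ = ρL/A = (1.75×10^-8)(57.8)/(1.333e-05) = 0.07587 Ω
R₍147₎ = R₍0₎(1 + αΔT) = 0.07587 × (1 + 0.0042×147) = 0.1227 Ω
P = I²R = (18.1)² × 0.1227 = 40.2 W

40.2 W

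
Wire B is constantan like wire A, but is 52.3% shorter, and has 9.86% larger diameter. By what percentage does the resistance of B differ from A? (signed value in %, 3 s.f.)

R ∝ L/d², so R_B/R_A = (1 − 52.3/100) × (1 + 9.86/100)⁻²
= 0.477 × 0.8286 = 0.3952
(R_B − R_A)/R_A = 0.3952 − 1 = -60.5%

-60.5%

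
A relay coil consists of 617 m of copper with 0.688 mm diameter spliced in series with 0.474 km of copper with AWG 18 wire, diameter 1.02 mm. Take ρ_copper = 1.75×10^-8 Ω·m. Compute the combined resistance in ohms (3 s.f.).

39.2 Ω

Segment 1: A = π(d/2)² = π(3.4400e-04 m)² = 3.718e-07 m²
R₁ = ρL/A = (1.75×10^-8)(617)/(3.718e-07) = 29.04 Ω
Segment 2: A = π(1.02/2 mm)² = π(5.1000e-04 m)² = 8.171e-07 m²
R₂ = (1.75×10^-8)(474)/(8.171e-07) = 10.15 Ω
R = R₁ + R₂ = 39.2 Ω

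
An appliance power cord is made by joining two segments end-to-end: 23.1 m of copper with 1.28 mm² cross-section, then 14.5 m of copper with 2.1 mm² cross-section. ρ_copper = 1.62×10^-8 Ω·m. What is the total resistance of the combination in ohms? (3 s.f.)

0.404 Ω

Segment 1: A = 1.28 mm² = 1.280e-06 m²
R₁ = ρL/A = (1.62×10^-8)(23.1)/(1.280e-06) = 0.2924 Ω
Segment 2: A = 2.1 mm² = 2.100e-06 m²
R₂ = (1.62×10^-8)(14.5)/(2.100e-06) = 0.1119 Ω
R = R₁ + R₂ = 0.404 Ω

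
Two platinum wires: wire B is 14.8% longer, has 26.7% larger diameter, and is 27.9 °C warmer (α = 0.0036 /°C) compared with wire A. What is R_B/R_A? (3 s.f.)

R ∝ ρL/d² with ρ ∝ (1+αΔT), so R_B/R_A = (1 + 14.8/100) × (1 + 26.7/100)⁻² × (1 + 0.0036×27.9)
= 1.148 × 0.6229 × 1.1 = 0.787

0.787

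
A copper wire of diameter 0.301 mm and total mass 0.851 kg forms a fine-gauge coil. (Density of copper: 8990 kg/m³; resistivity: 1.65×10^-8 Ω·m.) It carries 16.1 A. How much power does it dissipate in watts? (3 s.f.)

80000 W

A = π(d/2)² = π(1.5050e-04 m)² = 7.1158e-08 m²
L = m/(density·A) = 0.851/(8990×7.1158e-08) = 1330 m
R = ρL/A = (1.65×10^-8)(1330)/(7.1158e-08) = 308.5 Ω
P = I²R = (16.1)² × 308.5 = 80000 W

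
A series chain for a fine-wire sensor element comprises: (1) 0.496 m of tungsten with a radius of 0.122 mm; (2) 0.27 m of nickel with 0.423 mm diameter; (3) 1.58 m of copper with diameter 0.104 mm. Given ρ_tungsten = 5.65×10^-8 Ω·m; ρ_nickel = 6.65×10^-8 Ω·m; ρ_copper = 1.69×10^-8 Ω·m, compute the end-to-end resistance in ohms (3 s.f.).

Seg 1: A = πr² = π(1.2200e-04 m)² = 4.676e-08 m²
R_1 = (5.65×10^-8)(0.496)/(4.676e-08) = 0.5993 Ω
Seg 2: A = π(d/2)² = π(2.1150e-04 m)² = 1.405e-07 m²
R_2 = (6.65×10^-8)(0.27)/(1.405e-07) = 0.1278 Ω
Seg 3: A = π(d/2)² = π(5.2000e-05 m)² = 8.495e-09 m²
R_3 = (1.69×10^-8)(1.58)/(8.495e-09) = 3.143 Ω
R_total = R_1 + R_2 + R_3 = 3.87 Ω

3.87 Ω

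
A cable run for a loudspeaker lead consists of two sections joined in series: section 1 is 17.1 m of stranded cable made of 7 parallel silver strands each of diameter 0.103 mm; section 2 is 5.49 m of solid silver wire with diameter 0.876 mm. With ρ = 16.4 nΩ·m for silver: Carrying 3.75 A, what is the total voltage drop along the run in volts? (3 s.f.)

ρ = 16.4 nΩ·m = 1.64×10^-8 Ω·m
Section 1: A_strand = π(5.1500e-05)² = 8.332e-09 m²; R₁ = ρL/(N·A_s) = (1.64×10^-8)(17.1)/(7×8.332e-09) = 4.808 Ω
Section 2: A = π(d/2)² = π(4.3800e-04 m)² = 6.027e-07 m²
R₂ = (1.64×10^-8)(5.49)/(6.027e-07) = 0.1494 Ω
R = R₁ + R₂ = 4.958 Ω
V = IR = 3.75 × 4.958 = 18.6 V

18.6 V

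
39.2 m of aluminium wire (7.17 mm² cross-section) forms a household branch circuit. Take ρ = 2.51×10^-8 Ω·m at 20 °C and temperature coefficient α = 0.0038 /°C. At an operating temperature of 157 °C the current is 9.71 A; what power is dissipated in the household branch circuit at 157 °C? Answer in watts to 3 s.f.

A = 7.17 mm² = 7.170e-06 m²
R₍20₎ = ρL/A = (2.51×10^-8)(39.2)/(7.170e-06) = 0.1372 Ω
R₍157₎ = R₍20₎(1 + αΔT) = 0.1372 × (1 + 0.0038×137) = 0.2087 Ω
P = I²R = (9.71)² × 0.2087 = 19.7 W

19.7 W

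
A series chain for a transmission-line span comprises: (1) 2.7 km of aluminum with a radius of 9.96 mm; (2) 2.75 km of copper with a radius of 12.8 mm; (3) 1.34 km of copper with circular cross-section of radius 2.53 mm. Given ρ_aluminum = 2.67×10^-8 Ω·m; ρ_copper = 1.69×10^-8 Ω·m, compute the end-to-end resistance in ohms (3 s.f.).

1.45 Ω

Seg 1: A = πr² = π(9.9600e-03 m)² = 3.117e-04 m²
R_1 = (2.67×10^-8)(2700)/(3.117e-04) = 0.2313 Ω
Seg 2: A = πr² = π(1.2800e-02 m)² = 5.147e-04 m²
R_2 = (1.69×10^-8)(2750)/(5.147e-04) = 0.09029 Ω
Seg 3: A = πr² = π(2.5300e-03 m)² = 2.011e-05 m²
R_3 = (1.69×10^-8)(1340)/(2.011e-05) = 1.126 Ω
R_total = R_1 + R_2 + R_3 = 1.45 Ω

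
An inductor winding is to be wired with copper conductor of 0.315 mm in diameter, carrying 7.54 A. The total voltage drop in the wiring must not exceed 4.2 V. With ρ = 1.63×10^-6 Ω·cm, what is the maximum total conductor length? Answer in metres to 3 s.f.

ρ = 1.63×10^-6 Ω·cm = 1.63×10^-8 Ω·m
A = π(d/2)² = π(1.5750e-04 m)² = 7.793e-08 m²
L_max = V_max·A/(1·ρI) = (4.2)(7.793e-08)/(1.63×10^-8×7.54) = 2.66 m

2.66 m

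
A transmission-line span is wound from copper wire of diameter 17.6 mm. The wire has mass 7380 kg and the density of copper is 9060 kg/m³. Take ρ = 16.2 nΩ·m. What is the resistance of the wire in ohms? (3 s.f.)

0.223 Ω

ρ = 16.2 nΩ·m = 1.62×10^-8 Ω·m
A = π(d/2)² = π(8.8000e-03 m)² = 2.4328e-04 m²
L = m/(density·A) = 7380/(9060×2.4328e-04) = 3348 m
R = ρL/A = (1.62×10^-8)(3348)/(2.4328e-04) = 0.223 Ω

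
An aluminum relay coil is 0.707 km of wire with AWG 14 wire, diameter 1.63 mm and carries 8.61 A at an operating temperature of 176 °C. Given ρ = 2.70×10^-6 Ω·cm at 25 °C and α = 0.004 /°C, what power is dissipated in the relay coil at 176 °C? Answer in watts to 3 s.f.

1090 W

ρ = 2.70×10^-6 Ω·cm = 2.70×10^-8 Ω·m
A = π(1.63/2 mm)² = π(8.1500e-04 m)² = 2.087e-06 m²
R₍25₎ = ρL/A = (2.70×10^-8)(707)/(2.087e-06) = 9.148 Ω
R₍176₎ = R₍25₎(1 + αΔT) = 9.148 × (1 + 0.004×151) = 14.67 Ω
P = I²R = (8.61)² × 14.67 = 1090 W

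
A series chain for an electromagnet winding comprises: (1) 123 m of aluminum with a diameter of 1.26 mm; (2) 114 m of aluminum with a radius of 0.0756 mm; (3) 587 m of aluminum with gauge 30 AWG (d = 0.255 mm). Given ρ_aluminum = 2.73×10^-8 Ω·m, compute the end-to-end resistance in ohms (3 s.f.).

490 Ω

Seg 1: A = π(d/2)² = π(6.3000e-04 m)² = 1.247e-06 m²
R_1 = (2.73×10^-8)(123)/(1.247e-06) = 2.693 Ω
Seg 2: A = πr² = π(7.5600e-05 m)² = 1.796e-08 m²
R_2 = (2.73×10^-8)(114)/(1.796e-08) = 173.3 Ω
Seg 3: A = π(0.255/2 mm)² = π(1.2750e-04 m)² = 5.107e-08 m²
R_3 = (2.73×10^-8)(587)/(5.107e-08) = 313.8 Ω
R_total = R_1 + R_2 + R_3 = 490 Ω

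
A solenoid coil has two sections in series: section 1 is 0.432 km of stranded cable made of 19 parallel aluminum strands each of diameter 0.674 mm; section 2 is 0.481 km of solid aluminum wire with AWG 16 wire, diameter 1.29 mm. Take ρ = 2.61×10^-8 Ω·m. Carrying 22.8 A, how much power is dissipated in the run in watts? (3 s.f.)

Section 1: A_strand = π(3.3700e-04)² = 3.568e-07 m²; R₁ = ρL/(N·A_s) = (2.61×10^-8)(432)/(19×3.568e-07) = 1.663 Ω
Section 2: A = π(1.29/2 mm)² = π(6.4500e-04 m)² = 1.307e-06 m²
R₂ = (2.61×10^-8)(481)/(1.307e-06) = 9.605 Ω
R = R₁ + R₂ = 11.27 Ω
P = I²R = (22.8)² × 11.27 = 5860 W

5860 W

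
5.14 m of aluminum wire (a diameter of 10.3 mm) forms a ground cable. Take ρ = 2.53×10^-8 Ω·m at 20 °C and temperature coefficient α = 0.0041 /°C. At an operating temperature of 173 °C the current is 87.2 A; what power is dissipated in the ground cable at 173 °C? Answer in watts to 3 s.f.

A = π(d/2)² = π(5.1500e-03 m)² = 8.332e-05 m²
R₍20₎ = ρL/A = (2.53×10^-8)(5.14)/(8.332e-05) = 0.001561 Ω
R₍173₎ = R₍20₎(1 + αΔT) = 0.001561 × (1 + 0.0041×153) = 0.00254 Ω
P = I²R = (87.2)² × 0.00254 = 19.3 W

19.3 W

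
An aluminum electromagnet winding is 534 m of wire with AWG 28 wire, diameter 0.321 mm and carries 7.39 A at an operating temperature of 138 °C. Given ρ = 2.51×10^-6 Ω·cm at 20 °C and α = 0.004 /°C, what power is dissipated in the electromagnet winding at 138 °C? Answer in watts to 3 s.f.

13300 W

ρ = 2.51×10^-6 Ω·cm = 2.51×10^-8 Ω·m
A = π(0.321/2 mm)² = π(1.6050e-04 m)² = 8.093e-08 m²
R₍20₎ = ρL/A = (2.51×10^-8)(534)/(8.093e-08) = 165.6 Ω
R₍138₎ = R₍20₎(1 + αΔT) = 165.6 × (1 + 0.004×118) = 243.8 Ω
P = I²R = (7.39)² × 243.8 = 13300 W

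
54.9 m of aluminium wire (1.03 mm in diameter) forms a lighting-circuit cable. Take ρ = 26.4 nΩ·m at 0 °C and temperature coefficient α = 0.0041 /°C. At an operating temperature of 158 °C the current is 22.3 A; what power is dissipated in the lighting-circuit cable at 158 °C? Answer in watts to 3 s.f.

1430 W

ρ = 26.4 nΩ·m = 2.64×10^-8 Ω·m
A = π(d/2)² = π(5.1500e-04 m)² = 8.332e-07 m²
R₍0₎ = ρL/A = (2.64×10^-8)(54.9)/(8.332e-07) = 1.739 Ω
R₍158₎ = R₍0₎(1 + αΔT) = 1.739 × (1 + 0.0041×158) = 2.866 Ω
P = I²R = (22.3)² × 2.866 = 1430 W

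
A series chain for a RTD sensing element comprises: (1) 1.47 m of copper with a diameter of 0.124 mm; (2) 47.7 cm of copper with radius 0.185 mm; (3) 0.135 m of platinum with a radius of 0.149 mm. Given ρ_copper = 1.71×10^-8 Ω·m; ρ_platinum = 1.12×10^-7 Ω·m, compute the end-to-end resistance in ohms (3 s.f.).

2.37 Ω

Seg 1: A = π(d/2)² = π(6.2000e-05 m)² = 1.208e-08 m²
R_1 = (1.71×10^-8)(1.47)/(1.208e-08) = 2.082 Ω
Seg 2: A = πr² = π(1.8500e-04 m)² = 1.075e-07 m²
R_2 = (1.71×10^-8)(0.477)/(1.075e-07) = 0.07586 Ω
Seg 3: A = πr² = π(1.4900e-04 m)² = 6.975e-08 m²
R_3 = (1.12×10^-7)(0.135)/(6.975e-08) = 0.2168 Ω
R_total = R_1 + R_2 + R_3 = 2.37 Ω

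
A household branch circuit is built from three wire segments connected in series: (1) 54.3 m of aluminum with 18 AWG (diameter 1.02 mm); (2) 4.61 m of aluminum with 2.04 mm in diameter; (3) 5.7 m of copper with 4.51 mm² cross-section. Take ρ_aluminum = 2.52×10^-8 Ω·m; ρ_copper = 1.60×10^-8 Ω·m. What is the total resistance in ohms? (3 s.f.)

Seg 1: A = π(1.02/2 mm)² = π(5.1000e-04 m)² = 8.171e-07 m²
R_1 = (2.52×10^-8)(54.3)/(8.171e-07) = 1.675 Ω
Seg 2: A = π(d/2)² = π(1.0200e-03 m)² = 3.269e-06 m²
R_2 = (2.52×10^-8)(4.61)/(3.269e-06) = 0.03554 Ω
Seg 3: A = 4.51 mm² = 4.510e-06 m²
R_3 = (1.60×10^-8)(5.7)/(4.510e-06) = 0.02022 Ω
R_total = R_1 + R_2 + R_3 = 1.73 Ω

1.73 Ω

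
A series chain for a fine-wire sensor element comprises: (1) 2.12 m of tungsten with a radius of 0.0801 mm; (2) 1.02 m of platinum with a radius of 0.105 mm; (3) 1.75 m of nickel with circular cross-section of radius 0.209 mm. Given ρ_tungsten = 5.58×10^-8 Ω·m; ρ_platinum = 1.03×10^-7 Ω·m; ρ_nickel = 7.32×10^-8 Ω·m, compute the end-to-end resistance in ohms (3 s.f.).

9.84 Ω

Seg 1: A = πr² = π(8.0100e-05 m)² = 2.016e-08 m²
R_1 = (5.58×10^-8)(2.12)/(2.016e-08) = 5.869 Ω
Seg 2: A = πr² = π(1.0500e-04 m)² = 3.464e-08 m²
R_2 = (1.03×10^-7)(1.02)/(3.464e-08) = 3.033 Ω
Seg 3: A = πr² = π(2.0900e-04 m)² = 1.372e-07 m²
R_3 = (7.32×10^-8)(1.75)/(1.372e-07) = 0.9335 Ω
R_total = R_1 + R_2 + R_3 = 9.84 Ω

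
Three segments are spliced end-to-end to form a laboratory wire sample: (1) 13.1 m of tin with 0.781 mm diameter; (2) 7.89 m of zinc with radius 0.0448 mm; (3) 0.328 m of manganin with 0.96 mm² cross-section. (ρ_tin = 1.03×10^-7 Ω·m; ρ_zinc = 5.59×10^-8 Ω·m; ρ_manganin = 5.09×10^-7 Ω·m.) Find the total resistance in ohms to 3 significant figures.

Seg 1: A = π(d/2)² = π(3.9050e-04 m)² = 4.791e-07 m²
R_1 = (1.03×10^-7)(13.1)/(4.791e-07) = 2.817 Ω
Seg 2: A = πr² = π(4.4800e-05 m)² = 6.305e-09 m²
R_2 = (5.59×10^-8)(7.89)/(6.305e-09) = 69.95 Ω
Seg 3: A = 0.96 mm² = 9.600e-07 m²
R_3 = (5.09×10^-7)(0.328)/(9.600e-07) = 0.1739 Ω
R_total = R_1 + R_2 + R_3 = 72.9 Ω

72.9 Ω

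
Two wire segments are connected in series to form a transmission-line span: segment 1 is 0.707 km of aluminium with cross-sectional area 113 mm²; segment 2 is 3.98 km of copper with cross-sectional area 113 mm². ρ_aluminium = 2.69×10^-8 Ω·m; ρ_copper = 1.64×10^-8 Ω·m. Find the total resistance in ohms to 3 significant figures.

0.746 Ω

Segment 1: A = 113 mm² = 1.130e-04 m²
R₁ = ρL/A = (2.69×10^-8)(707)/(1.130e-04) = 0.1683 Ω
R₂ = (1.64×10^-8)(3980)/(1.130e-04) = 0.5776 Ω
R = R₁ + R₂ = 0.746 Ω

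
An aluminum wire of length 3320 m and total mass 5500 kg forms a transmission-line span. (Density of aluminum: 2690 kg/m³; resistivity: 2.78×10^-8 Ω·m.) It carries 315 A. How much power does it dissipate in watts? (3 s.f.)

14900 W

A = m/(density·L) = 5500/(2690×3320) = 6.1585e-04 m²
R = ρL/A = (2.78×10^-8)(3320)/(6.1585e-04) = 0.1499 Ω
P = I²R = (315)² × 0.1499 = 14900 W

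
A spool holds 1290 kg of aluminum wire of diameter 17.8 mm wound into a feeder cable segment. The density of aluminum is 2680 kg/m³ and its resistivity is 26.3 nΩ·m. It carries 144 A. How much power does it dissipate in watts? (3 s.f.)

4240 W

ρ = 26.3 nΩ·m = 2.63×10^-8 Ω·m
A = π(d/2)² = π(8.9000e-03 m)² = 2.4885e-04 m²
L = m/(density·A) = 1290/(2680×2.4885e-04) = 1934 m
R = ρL/A = (2.63×10^-8)(1934)/(2.4885e-04) = 0.2044 Ω
P = I²R = (144)² × 0.2044 = 4240 W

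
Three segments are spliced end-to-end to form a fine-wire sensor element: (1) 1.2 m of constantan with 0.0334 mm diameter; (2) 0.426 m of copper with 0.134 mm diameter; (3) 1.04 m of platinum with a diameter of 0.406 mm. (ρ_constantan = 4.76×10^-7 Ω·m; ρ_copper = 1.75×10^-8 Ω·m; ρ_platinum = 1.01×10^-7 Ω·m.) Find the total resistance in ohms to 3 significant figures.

653 Ω

Seg 1: A = π(d/2)² = π(1.6700e-05 m)² = 8.762e-10 m²
R_1 = (4.76×10^-7)(1.2)/(8.762e-10) = 651.9 Ω
Seg 2: A = π(d/2)² = π(6.7000e-05 m)² = 1.410e-08 m²
R_2 = (1.75×10^-8)(0.426)/(1.410e-08) = 0.5286 Ω
Seg 3: A = π(d/2)² = π(2.0300e-04 m)² = 1.295e-07 m²
R_3 = (1.01×10^-7)(1.04)/(1.295e-07) = 0.8114 Ω
R_total = R_1 + R_2 + R_3 = 653 Ω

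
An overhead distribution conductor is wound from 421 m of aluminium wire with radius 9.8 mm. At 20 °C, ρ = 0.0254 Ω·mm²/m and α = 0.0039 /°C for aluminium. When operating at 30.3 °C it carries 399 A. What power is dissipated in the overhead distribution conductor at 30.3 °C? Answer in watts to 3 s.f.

ρ = 0.0254 Ω·mm²/m = 2.54×10^-8 Ω·m
A = πr² = π(9.8000e-03 m)² = 3.017e-04 m²
R₍20₎ = ρL/A = (2.54×10^-8)(421)/(3.017e-04) = 0.03544 Ω
R₍30.3₎ = R₍20₎(1 + αΔT) = 0.03544 × (1 + 0.0039×10.3) = 0.03687 Ω
P = I²R = (399)² × 0.03687 = 5870 W

5870 W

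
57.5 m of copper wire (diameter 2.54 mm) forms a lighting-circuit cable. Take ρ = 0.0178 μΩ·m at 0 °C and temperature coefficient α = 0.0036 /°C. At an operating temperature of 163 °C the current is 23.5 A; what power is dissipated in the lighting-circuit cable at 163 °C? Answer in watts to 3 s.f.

ρ = 0.0178 μΩ·m = 1.78×10^-8 Ω·m
A = π(d/2)² = π(1.2700e-03 m)² = 5.067e-06 m²
R₍0₎ = ρL/A = (1.78×10^-8)(57.5)/(5.067e-06) = 0.202 Ω
R₍163₎ = R₍0₎(1 + αΔT) = 0.202 × (1 + 0.0036×163) = 0.3205 Ω
P = I²R = (23.5)² × 0.3205 = 177 W

177 W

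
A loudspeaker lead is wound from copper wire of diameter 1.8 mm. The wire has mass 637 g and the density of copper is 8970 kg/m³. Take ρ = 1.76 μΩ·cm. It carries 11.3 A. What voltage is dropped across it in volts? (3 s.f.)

2.18 V

ρ = 1.76 μΩ·cm = 1.76×10^-8 Ω·m
A = π(d/2)² = π(9.0000e-04 m)² = 2.5447e-06 m²
L = m/(density·A) = 0.637/(8970×2.5447e-06) = 27.91 m
R = ρL/A = (1.76×10^-8)(27.91)/(2.5447e-06) = 0.193 Ω
V = IR = 11.3 × 0.193 = 2.18 V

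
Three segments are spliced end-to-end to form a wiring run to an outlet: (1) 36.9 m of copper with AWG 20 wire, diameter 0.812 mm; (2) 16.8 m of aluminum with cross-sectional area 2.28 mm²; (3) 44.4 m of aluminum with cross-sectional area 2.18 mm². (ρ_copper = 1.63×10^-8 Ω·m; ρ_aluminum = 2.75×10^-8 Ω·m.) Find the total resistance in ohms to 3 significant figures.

Seg 1: A = π(0.812/2 mm)² = π(4.0600e-04 m)² = 5.178e-07 m²
R_1 = (1.63×10^-8)(36.9)/(5.178e-07) = 1.161 Ω
Seg 2: A = 2.28 mm² = 2.280e-06 m²
R_2 = (2.75×10^-8)(16.8)/(2.280e-06) = 0.2026 Ω
Seg 3: A = 2.18 mm² = 2.180e-06 m²
R_3 = (2.75×10^-8)(44.4)/(2.180e-06) = 0.5601 Ω
R_total = R_1 + R_2 + R_3 = 1.92 Ω

1.92 Ω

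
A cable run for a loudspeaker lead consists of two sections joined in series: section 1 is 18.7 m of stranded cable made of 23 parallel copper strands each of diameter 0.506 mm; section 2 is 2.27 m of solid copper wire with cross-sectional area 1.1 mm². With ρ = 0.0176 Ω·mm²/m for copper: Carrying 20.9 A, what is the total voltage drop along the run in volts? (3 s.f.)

2.25 V

ρ = 0.0176 Ω·mm²/m = 1.76×10^-8 Ω·m
Section 1: A_strand = π(2.5300e-04)² = 2.011e-07 m²; R₁ = ρL/(N·A_s) = (1.76×10^-8)(18.7)/(23×2.011e-07) = 0.07116 Ω
Section 2: A = 1.1 mm² = 1.100e-06 m²
R₂ = (1.76×10^-8)(2.27)/(1.100e-06) = 0.03632 Ω
R = R₁ + R₂ = 0.1075 Ω
V = IR = 20.9 × 0.1075 = 2.25 V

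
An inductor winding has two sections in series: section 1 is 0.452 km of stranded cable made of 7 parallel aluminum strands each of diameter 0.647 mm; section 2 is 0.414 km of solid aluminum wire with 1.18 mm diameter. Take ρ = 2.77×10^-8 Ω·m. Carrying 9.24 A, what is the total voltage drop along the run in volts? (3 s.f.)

147 V

Section 1: A_strand = π(3.2350e-04)² = 3.288e-07 m²; R₁ = ρL/(N·A_s) = (2.77×10^-8)(452)/(7×3.288e-07) = 5.44 Ω
Section 2: A = π(d/2)² = π(5.9000e-04 m)² = 1.094e-06 m²
R₂ = (2.77×10^-8)(414)/(1.094e-06) = 10.49 Ω
R = R₁ + R₂ = 15.93 Ω
V = IR = 9.24 × 15.93 = 147 V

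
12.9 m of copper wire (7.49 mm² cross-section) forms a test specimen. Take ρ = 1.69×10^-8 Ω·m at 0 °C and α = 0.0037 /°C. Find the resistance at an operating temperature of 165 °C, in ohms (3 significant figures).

0.0469 Ω

A = 7.49 mm² = 7.490e-06 m²
R₍0°C₎ = ρL/A = (1.69×10^-8)(12.9)/(7.490e-06) = 0.02911 Ω
R = R₀(1 + αΔT) = 0.02911(1 + 0.0037×165) = 0.0469 Ω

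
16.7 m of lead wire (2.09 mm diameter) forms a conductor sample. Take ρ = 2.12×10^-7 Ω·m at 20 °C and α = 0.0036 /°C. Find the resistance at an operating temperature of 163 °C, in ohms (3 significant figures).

A = π(d/2)² = π(1.0450e-03 m)² = 3.431e-06 m²
R₍20°C₎ = ρL/A = (2.12×10^-7)(16.7)/(3.431e-06) = 1.032 Ω
R = R₀(1 + αΔT) = 1.032(1 + 0.0036×143) = 1.56 Ω

1.56 Ω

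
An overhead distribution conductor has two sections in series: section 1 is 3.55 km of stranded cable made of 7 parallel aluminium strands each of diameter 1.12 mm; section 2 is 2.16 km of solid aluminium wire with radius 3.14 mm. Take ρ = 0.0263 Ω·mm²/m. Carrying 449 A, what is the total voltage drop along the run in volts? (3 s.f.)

6900 V

ρ = 0.0263 Ω·mm²/m = 2.63×10^-8 Ω·m
Section 1: A_strand = π(5.6000e-04)² = 9.852e-07 m²; R₁ = ρL/(N·A_s) = (2.63×10^-8)(3550)/(7×9.852e-07) = 13.54 Ω
Section 2: A = πr² = π(3.1400e-03 m)² = 3.097e-05 m²
R₂ = (2.63×10^-8)(2160)/(3.097e-05) = 1.834 Ω
R = R₁ + R₂ = 15.37 Ω
V = IR = 449 × 15.37 = 6900 V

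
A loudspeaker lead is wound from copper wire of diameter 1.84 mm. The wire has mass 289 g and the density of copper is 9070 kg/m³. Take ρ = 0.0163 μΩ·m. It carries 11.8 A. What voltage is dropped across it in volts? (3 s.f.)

ρ = 0.0163 μΩ·m = 1.63×10^-8 Ω·m
A = π(d/2)² = π(9.2000e-04 m)² = 2.6590e-06 m²
L = m/(density·A) = 0.289/(9070×2.6590e-06) = 11.98 m
R = ρL/A = (1.63×10^-8)(11.98)/(2.6590e-06) = 0.07346 Ω
V = IR = 11.8 × 0.07346 = 0.867 V

0.867 V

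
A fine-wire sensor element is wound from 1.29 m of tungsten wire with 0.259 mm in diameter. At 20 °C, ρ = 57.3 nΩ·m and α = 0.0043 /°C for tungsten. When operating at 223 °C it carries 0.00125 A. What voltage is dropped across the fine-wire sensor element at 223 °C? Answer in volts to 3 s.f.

0.00328 V

ρ = 57.3 nΩ·m = 5.73×10^-8 Ω·m
A = π(d/2)² = π(1.2950e-04 m)² = 5.269e-08 m²
R₍20₎ = ρL/A = (5.73×10^-8)(1.29)/(5.269e-08) = 1.403 Ω
R₍223₎ = R₍20₎(1 + αΔT) = 1.403 × (1 + 0.0043×203) = 2.628 Ω
V = IR = 0.00125 × 2.628 = 0.00328 V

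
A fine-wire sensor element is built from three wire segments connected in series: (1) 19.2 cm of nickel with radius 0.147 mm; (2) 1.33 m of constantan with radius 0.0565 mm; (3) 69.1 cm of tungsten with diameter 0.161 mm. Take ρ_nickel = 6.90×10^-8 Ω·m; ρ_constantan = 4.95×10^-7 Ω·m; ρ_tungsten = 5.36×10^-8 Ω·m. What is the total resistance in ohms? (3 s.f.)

Seg 1: A = πr² = π(1.4700e-04 m)² = 6.789e-08 m²
R_1 = (6.90×10^-8)(0.192)/(6.789e-08) = 0.1951 Ω
Seg 2: A = πr² = π(5.6500e-05 m)² = 1.003e-08 m²
R_2 = (4.95×10^-7)(1.33)/(1.003e-08) = 65.65 Ω
Seg 3: A = π(d/2)² = π(8.0500e-05 m)² = 2.036e-08 m²
R_3 = (5.36×10^-8)(0.691)/(2.036e-08) = 1.819 Ω
R_total = R_1 + R_2 + R_3 = 67.7 Ω

67.7 Ω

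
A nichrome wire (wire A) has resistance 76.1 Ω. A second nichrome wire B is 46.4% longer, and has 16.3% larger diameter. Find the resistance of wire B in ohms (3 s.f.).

R ∝ L/d², so R_B/R_A = (1 + 46.4/100) × (1 + 16.3/100)⁻²
= 1.464 × 0.7393 = 1.082
R_B = 1.082 × 76.1 = 82.4 Ω

82.4 Ω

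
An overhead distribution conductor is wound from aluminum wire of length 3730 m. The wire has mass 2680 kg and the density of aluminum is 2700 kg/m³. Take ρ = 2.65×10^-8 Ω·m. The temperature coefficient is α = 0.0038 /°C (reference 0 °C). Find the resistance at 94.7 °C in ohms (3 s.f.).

A = m/(density·L) = 2680/(2700×3730) = 2.6611e-04 m²
R = ρL/A = (2.65×10^-8)(3730)/(2.6611e-04) = 0.3714 Ω
R(94.7 °C) = 0.3714 × (1 + 0.0038×94.7) = 0.505 Ω

0.505 Ω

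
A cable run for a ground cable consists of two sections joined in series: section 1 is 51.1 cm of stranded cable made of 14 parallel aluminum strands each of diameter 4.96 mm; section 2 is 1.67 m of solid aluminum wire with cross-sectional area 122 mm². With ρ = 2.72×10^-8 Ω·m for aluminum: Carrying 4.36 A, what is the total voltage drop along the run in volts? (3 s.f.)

0.00185 V

Section 1: A_strand = π(2.4800e-03)² = 1.932e-05 m²; R₁ = ρL/(N·A_s) = (2.72×10^-8)(0.511)/(14×1.932e-05) = 5.138×10^-5 Ω
Section 2: A = 122 mm² = 1.220e-04 m²
R₂ = (2.72×10^-8)(1.67)/(1.220e-04) = 3.723×10^-4 Ω
R = R₁ + R₂ = 4.237×10^-4 Ω
V = IR = 4.36 × 4.237×10^-4 = 0.00185 V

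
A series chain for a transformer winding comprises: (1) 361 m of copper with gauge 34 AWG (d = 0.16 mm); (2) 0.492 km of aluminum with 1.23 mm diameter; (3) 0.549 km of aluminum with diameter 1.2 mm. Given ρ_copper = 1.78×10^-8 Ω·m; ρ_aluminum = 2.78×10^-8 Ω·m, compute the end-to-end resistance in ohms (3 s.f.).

345 Ω

Seg 1: A = π(0.16/2 mm)² = π(8.0000e-05 m)² = 2.011e-08 m²
R_1 = (1.78×10^-8)(361)/(2.011e-08) = 319.6 Ω
Seg 2: A = π(d/2)² = π(6.1500e-04 m)² = 1.188e-06 m²
R_2 = (2.78×10^-8)(492)/(1.188e-06) = 11.51 Ω
Seg 3: A = π(d/2)² = π(6.0000e-04 m)² = 1.131e-06 m²
R_3 = (2.78×10^-8)(549)/(1.131e-06) = 13.49 Ω
R_total = R_1 + R_2 + R_3 = 345 Ω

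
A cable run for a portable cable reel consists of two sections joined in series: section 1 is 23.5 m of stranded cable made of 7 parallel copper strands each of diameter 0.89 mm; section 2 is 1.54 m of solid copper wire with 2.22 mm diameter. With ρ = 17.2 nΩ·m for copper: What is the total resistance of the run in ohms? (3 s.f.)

0.0997 Ω

ρ = 17.2 nΩ·m = 1.72×10^-8 Ω·m
Section 1: A_strand = π(4.4500e-04)² = 6.221e-07 m²; R₁ = ρL/(N·A_s) = (1.72×10^-8)(23.5)/(7×6.221e-07) = 0.09282 Ω
Section 2: A = π(d/2)² = π(1.1100e-03 m)² = 3.871e-06 m²
R₂ = (1.72×10^-8)(1.54)/(3.871e-06) = 0.006843 Ω
R = R₁ + R₂ = 0.0997 Ω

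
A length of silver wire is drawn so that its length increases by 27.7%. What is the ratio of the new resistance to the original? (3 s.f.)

1.63

k = 1 + 27.7/100 = 1.277; volume constant ⇒ A' = A/k, so R' = k²R.
Factor = 1.63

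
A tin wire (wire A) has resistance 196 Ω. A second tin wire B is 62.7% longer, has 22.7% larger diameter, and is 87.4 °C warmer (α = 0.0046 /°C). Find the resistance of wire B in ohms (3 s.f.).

297 Ω

R ∝ ρL/d² with ρ ∝ (1+αΔT), so R_B/R_A = (1 + 62.7/100) × (1 + 22.7/100)⁻² × (1 + 0.0046×87.4)
= 1.627 × 0.6642 × 1.402 = 1.515
R_B = 1.515 × 196 = 297 Ω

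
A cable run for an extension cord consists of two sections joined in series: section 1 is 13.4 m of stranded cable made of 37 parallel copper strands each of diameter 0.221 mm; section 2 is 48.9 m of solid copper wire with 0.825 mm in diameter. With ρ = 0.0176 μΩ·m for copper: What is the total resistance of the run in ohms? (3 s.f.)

1.78 Ω

ρ = 0.0176 μΩ·m = 1.76×10^-8 Ω·m
Section 1: A_strand = π(1.1050e-04)² = 3.836e-08 m²; R₁ = ρL/(N·A_s) = (1.76×10^-8)(13.4)/(37×3.836e-08) = 0.1662 Ω
Section 2: A = π(d/2)² = π(4.1250e-04 m)² = 5.346e-07 m²
R₂ = (1.76×10^-8)(48.9)/(5.346e-07) = 1.61 Ω
R = R₁ + R₂ = 1.78 Ω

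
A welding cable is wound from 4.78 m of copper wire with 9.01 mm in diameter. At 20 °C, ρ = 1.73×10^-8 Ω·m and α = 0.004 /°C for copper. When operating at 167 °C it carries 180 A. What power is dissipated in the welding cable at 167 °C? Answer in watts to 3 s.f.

66.7 W

A = π(d/2)² = π(4.5050e-03 m)² = 6.376e-05 m²
R₍20₎ = ρL/A = (1.73×10^-8)(4.78)/(6.376e-05) = 0.001297 Ω
R₍167₎ = R₍20₎(1 + αΔT) = 0.001297 × (1 + 0.004×147) = 0.00206 Ω
P = I²R = (180)² × 0.00206 = 66.7 W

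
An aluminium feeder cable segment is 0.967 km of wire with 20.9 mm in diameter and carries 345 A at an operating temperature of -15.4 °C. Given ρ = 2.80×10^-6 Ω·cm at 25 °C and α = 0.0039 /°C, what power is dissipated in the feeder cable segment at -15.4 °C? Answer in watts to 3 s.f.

7910 W

ρ = 2.80×10^-6 Ω·cm = 2.80×10^-8 Ω·m
A = π(d/2)² = π(1.0450e-02 m)² = 3.431e-04 m²
R₍25₎ = ρL/A = (2.80×10^-8)(967)/(3.431e-04) = 0.07892 Ω
R₍-15.4₎ = R₍25₎(1 + αΔT) = 0.07892 × (1 + 0.0039×-40.4) = 0.06649 Ω
P = I²R = (345)² × 0.06649 = 7910 W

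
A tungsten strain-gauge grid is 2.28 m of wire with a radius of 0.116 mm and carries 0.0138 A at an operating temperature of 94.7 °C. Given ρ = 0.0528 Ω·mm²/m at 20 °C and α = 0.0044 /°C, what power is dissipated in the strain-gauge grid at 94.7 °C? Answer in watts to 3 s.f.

ρ = 0.0528 Ω·mm²/m = 5.28×10^-8 Ω·m
A = πr² = π(1.1600e-04 m)² = 4.227e-08 m²
R₍20₎ = ρL/A = (5.28×10^-8)(2.28)/(4.227e-08) = 2.848 Ω
R₍94.7₎ = R₍20₎(1 + αΔT) = 2.848 × (1 + 0.0044×74.7) = 3.784 Ω
P = I²R = (0.0138)² × 3.784 = 7.21×10^-4 W

7.21×10^-4 W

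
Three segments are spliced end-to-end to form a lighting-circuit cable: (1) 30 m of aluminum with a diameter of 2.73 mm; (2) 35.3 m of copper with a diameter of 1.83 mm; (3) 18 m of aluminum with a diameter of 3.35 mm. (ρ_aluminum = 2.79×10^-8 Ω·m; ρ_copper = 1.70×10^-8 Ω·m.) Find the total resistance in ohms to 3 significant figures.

Seg 1: A = π(d/2)² = π(1.3650e-03 m)² = 5.853e-06 m²
R_1 = (2.79×10^-8)(30)/(5.853e-06) = 0.143 Ω
Seg 2: A = π(d/2)² = π(9.1500e-04 m)² = 2.630e-06 m²
R_2 = (1.70×10^-8)(35.3)/(2.630e-06) = 0.2282 Ω
Seg 3: A = π(d/2)² = π(1.6750e-03 m)² = 8.814e-06 m²
R_3 = (2.79×10^-8)(18)/(8.814e-06) = 0.05698 Ω
R_total = R_1 + R_2 + R_3 = 0.428 Ω

0.428 Ω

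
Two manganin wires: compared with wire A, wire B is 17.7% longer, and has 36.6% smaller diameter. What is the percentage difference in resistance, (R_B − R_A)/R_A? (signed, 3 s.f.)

193%

R ∝ L/d², so R_B/R_A = (1 + 17.7/100) × (1 − 36.6/100)⁻²
= 1.177 × 2.488 = 2.928
(R_B − R_A)/R_A = 2.928 − 1 = 193%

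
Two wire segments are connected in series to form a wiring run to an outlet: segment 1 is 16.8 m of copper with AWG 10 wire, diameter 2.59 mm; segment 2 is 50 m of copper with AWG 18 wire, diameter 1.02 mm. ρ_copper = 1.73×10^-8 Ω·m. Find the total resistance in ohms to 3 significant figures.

Segment 1: A = π(2.59/2 mm)² = π(1.2950e-03 m)² = 5.269e-06 m²
R₁ = ρL/A = (1.73×10^-8)(16.8)/(5.269e-06) = 0.05517 Ω
Segment 2: A = π(1.02/2 mm)² = π(5.1000e-04 m)² = 8.171e-07 m²
R₂ = (1.73×10^-8)(50)/(8.171e-07) = 1.059 Ω
R = R₁ + R₂ = 1.11 Ω

1.11 Ω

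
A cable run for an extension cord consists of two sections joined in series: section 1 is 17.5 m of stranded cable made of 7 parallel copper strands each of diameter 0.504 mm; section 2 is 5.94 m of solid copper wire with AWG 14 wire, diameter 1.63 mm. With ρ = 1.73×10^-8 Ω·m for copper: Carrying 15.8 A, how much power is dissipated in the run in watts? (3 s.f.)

Section 1: A_strand = π(2.5200e-04)² = 1.995e-07 m²; R₁ = ρL/(N·A_s) = (1.73×10^-8)(17.5)/(7×1.995e-07) = 0.2168 Ω
Section 2: A = π(1.63/2 mm)² = π(8.1500e-04 m)² = 2.087e-06 m²
R₂ = (1.73×10^-8)(5.94)/(2.087e-06) = 0.04925 Ω
R = R₁ + R₂ = 0.266 Ω
P = I²R = (15.8)² × 0.266 = 66.4 W

66.4 W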